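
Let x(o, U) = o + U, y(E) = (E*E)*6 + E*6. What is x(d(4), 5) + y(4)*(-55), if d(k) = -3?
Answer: -6598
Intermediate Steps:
y(E) = 6*E + 6*E² (y(E) = E²*6 + 6*E = 6*E² + 6*E = 6*E + 6*E²)
x(o, U) = U + o
x(d(4), 5) + y(4)*(-55) = (5 - 3) + (6*4*(1 + 4))*(-55) = 2 + (6*4*5)*(-55) = 2 + 120*(-55) = 2 - 6600 = -6598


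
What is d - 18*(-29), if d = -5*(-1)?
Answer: 527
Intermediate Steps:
d = 5
d - 18*(-29) = 5 - 18*(-29) = 5 + 522 = 527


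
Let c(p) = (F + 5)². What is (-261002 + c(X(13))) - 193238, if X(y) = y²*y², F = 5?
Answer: -454140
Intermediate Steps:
X(y) = y⁴
c(p) = 100 (c(p) = (5 + 5)² = 10² = 100)
(-261002 + c(X(13))) - 193238 = (-261002 + 100) - 193238 = -260902 - 193238 = -454140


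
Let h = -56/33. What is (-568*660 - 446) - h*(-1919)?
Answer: -12493222/33 ≈ -3.7858e+5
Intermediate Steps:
h = -56/33 (h = -56*1/33 = -56/33 ≈ -1.6970)
(-568*660 - 446) - h*(-1919) = (-568*660 - 446) - (-56)*(-1919)/33 = (-374880 - 446) - 1*107464/33 = -375326 - 107464/33 = -12493222/33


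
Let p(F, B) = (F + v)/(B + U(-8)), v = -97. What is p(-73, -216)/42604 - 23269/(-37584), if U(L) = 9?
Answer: 5700454217/9207065232 ≈ 0.61914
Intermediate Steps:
p(F, B) = (-97 + F)/(9 + B) (p(F, B) = (F - 97)/(B + 9) = (-97 + F)/(9 + B))
p(-73, -216)/42604 - 23269/(-37584) = ((-97 - 73)/(9 - 216))/42604 - 23269/(-37584) = (-170/(-207))*(1/42604) - 23269*(-1/37584) = -1/207*(-170)*(1/42604) + 23269/37584 = (170/207)*(1/42604) + 23269/37584 = 85/4409514 + 23269/37584 = 5700454217/9207065232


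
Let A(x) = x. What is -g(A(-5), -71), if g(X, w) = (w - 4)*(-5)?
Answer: -375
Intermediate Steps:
g(X, w) = 20 - 5*w (g(X, w) = (-4 + w)*(-5) = 20 - 5*w)
-g(A(-5), -71) = -(20 - 5*(-71)) = -(20 + 355) = -1*375 = -375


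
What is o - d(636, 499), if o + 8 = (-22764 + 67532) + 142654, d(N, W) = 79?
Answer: 187335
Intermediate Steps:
o = 187414 (o = -8 + ((-22764 + 67532) + 142654) = -8 + (44768 + 142654) = -8 + 187422 = 187414)
o - d(636, 499) = 187414 - 1*79 = 187414 - 79 = 187335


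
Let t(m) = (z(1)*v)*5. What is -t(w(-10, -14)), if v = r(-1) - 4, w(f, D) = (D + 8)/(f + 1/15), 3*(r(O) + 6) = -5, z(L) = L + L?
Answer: 350/3 ≈ 116.67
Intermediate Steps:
z(L) = 2*L
r(O) = -23/3 (r(O) = -6 + (⅓)*(-5) = -6 - 5/3 = -23/3)
w(f, D) = (8 + D)/(1/15 + f) (w(f, D) = (8 + D)/(f + 1/15) = (8 + D)/(1/15 + f))
v = -35/3 (v = -23/3 - 4 = -35/3 ≈ -11.667)
t(m) = -350/3 (t(m) = ((2*1)*(-35/3))*5 = (2*(-35/3))*5 = -70/3*5 = -350/3)
-t(w(-10, -14)) = -1*(-350/3) = 350/3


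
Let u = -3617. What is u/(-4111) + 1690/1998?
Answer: 7087178/4106889 ≈ 1.7257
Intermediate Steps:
u/(-4111) + 1690/1998 = -3617/(-4111) + 1690/1998 = -3617*(-1/4111) + 1690*(1/1998) = 3617/4111 + 845/999 = 7087178/4106889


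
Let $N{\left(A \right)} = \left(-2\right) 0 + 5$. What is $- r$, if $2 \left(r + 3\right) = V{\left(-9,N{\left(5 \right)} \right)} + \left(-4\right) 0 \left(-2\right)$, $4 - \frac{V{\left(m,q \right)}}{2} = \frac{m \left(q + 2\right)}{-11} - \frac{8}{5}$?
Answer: $\frac{172}{55} \approx 3.1273$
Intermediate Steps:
$N{\left(A \right)} = 5$ ($N{\left(A \right)} = 0 + 5 = 5$)
$V{\left(m,q \right)} = \frac{56}{5} + \frac{2 m \left(2 + q\right)}{11}$ ($V{\left(m,q \right)} = 8 - 2 \left(\frac{m \left(q + 2\right)}{-11} - \frac{8}{5}\right) = 8 - 2 \left(m \left(2 + q\right) \left(- \frac{1}{11}\right) - \frac{8}{5}\right) = 8 - 2 \left(- \frac{m \left(2 + q\right)}{11} - \frac{8}{5}\right) = 8 - 2 \left(- \frac{8}{5} - \frac{m \left(2 + q\right)}{11}\right) = 8 + \left(\frac{16}{5} + \frac{2 m \left(2 + q\right)}{11}\right) = \frac{56}{5} + \frac{2 m \left(2 + q\right)}{11}$)
$r = - \frac{172}{55}$ ($r = -3 + \frac{\left(\frac{56}{5} + \frac{4}{11} \left(-9\right) + \frac{2}{11} \left(-9\right) 5\right) + \left(-4\right) 0 \left(-2\right)}{2} = -3 + \frac{\left(\frac{56}{5} - \frac{36}{11} - \frac{90}{11}\right) + 0 \left(-2\right)}{2} = -3 + \frac{- \frac{14}{55} + 0}{2} = -3 + \frac{1}{2} \left(- \frac{14}{55}\right) = -3 - \frac{7}{55} = - \frac{172}{55} \approx -3.1273$)
$- r = \left(-1\right) \left(- \frac{172}{55}\right) = \frac{172}{55}$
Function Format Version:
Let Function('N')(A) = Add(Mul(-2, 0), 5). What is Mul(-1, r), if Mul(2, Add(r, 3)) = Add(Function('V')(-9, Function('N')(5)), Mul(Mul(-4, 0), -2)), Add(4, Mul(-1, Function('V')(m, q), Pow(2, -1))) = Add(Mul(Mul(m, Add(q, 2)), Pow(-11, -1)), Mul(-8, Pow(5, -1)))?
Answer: Rational(172, 55) ≈ 3.1273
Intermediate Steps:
Function('N')(A) = 5 (Function('N')(A) = Add(0, 5) = 5)
Function('V')(m, q) = Add(Rational(56, 5), Mul(Rational(2, 11), m, Add(2, q))) (Function('V')(m, q) = Add(8, Mul(-2, Add(Mul(Mul(m, Add(q, 2)), Pow(-11, -1)), Mul(-8, Pow(5, -1))))) = Add(8, Mul(-2, Add(Mul(Mul(m, Add(2, q)), Rational(-1, 11)), Mul(-8, Rational(1, 5))))) = Add(8, Mul(-2, Add(Mul(Rational(-1, 11), m, Add(2, q)), Rational(-8, 5)))) = Add(8, Mul(-2, Add(Rational(-8, 5), Mul(Rational(-1, 11), m, Add(2, q))))) = Add(8, Add(Rational(16, 5), Mul(Rational(2, 11), m, Add(2, q)))) = Add(Rational(56, 5), Mul(Rational(2, 11), m, Add(2, q))))
r = Rational(-172, 55) (r = Add(-3, Mul(Rational(1, 2), Add(Add(Rational(56, 5), Mul(Rational(4, 11), -9), Mul(Rational(2, 11), -9, 5)), Mul(Mul(-4, 0), -2)))) = Add(-3, Mul(Rational(1, 2), Add(Add(Rational(56, 5), Rational(-36, 11), Rational(-90, 11)), Mul(0, -2)))) = Add(-3, Mul(Rational(1, 2), Add(Rational(-14, 55), 0))) = Add(-3, Mul(Rational(1, 2), Rational(-14, 55))) = Add(-3, Rational(-7, 55)) = Rational(-172, 55) ≈ -3.1273)
Mul(-1, r) = Mul(-1, Rational(-172, 55)) = Rational(172, 55)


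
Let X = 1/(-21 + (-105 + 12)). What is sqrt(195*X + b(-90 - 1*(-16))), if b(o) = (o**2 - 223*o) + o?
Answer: sqrt(31626906)/38 ≈ 147.99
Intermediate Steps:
X = -1/114 (X = 1/(-21 - 93) = 1/(-114) = -1/114 ≈ -0.0087719)
b(o) = o**2 - 222*o
sqrt(195*X + b(-90 - 1*(-16))) = sqrt(195*(-1/114) + (-90 - 1*(-16))*(-222 + (-90 - 1*(-16)))) = sqrt(-65/38 + (-90 + 16)*(-222 + (-90 + 16))) = sqrt(-65/38 - 74*(-222 - 74)) = sqrt(-65/38 - 74*(-296)) = sqrt(-65/38 + 21904) = sqrt(832287/38) = sqrt(31626906)/38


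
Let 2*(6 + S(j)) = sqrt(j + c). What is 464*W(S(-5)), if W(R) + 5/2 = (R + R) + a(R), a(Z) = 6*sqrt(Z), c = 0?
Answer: -6728 + 1392*sqrt(-24 + 2*I*sqrt(5)) + 464*I*sqrt(5) ≈ -6095.4 + 7886.2*I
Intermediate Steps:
S(j) = -6 + sqrt(j)/2 (S(j) = -6 + sqrt(j + 0)/2 = -6 + sqrt(j)/2)
W(R) = -5/2 + 2*R + 6*sqrt(R) (W(R) = -5/2 + ((R + R) + 6*sqrt(R)) = -5/2 + (2*R + 6*sqrt(R)) = -5/2 + 2*R + 6*sqrt(R))
464*W(S(-5)) = 464*(-5/2 + 2*(-6 + sqrt(-5)/2) + 6*sqrt(-6 + sqrt(-5)/2)) = 464*(-5/2 + 2*(-6 + (I*sqrt(5))/2) + 6*sqrt(-6 + (I*sqrt(5))/2)) = 464*(-5/2 + 2*(-6 + I*sqrt(5)/2) + 6*sqrt(-6 + I*sqrt(5)/2)) = 464*(-5/2 + (-12 + I*sqrt(5)) + 6*sqrt(-6 + I*sqrt(5)/2)) = 464*(-29/2 + 6*sqrt(-6 + I*sqrt(5)/2) + I*sqrt(5)) = -6728 + 2784*sqrt(-6 + I*sqrt(5)/2) + 464*I*sqrt(5)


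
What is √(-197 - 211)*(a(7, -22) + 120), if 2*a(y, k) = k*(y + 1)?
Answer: 64*I*√102 ≈ 646.37*I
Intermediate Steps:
a(y, k) = k*(1 + y)/2 (a(y, k) = (k*(y + 1))/2 = (k*(1 + y))/2 = k*(1 + y)/2)
√(-197 - 211)*(a(7, -22) + 120) = √(-197 - 211)*((½)*(-22)*(1 + 7) + 120) = √(-408)*((½)*(-22)*8 + 120) = (2*I*√102)*(-88 + 120) = (2*I*√102)*32 = 64*I*√102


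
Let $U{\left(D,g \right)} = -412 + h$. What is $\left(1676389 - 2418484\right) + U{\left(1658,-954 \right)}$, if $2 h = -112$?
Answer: $-742563$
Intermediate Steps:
$h = -56$ ($h = \frac{1}{2} \left(-112\right) = -56$)
$U{\left(D,g \right)} = -468$ ($U{\left(D,g \right)} = -412 - 56 = -468$)
$\left(1676389 - 2418484\right) + U{\left(1658,-954 \right)} = \left(1676389 - 2418484\right) - 468 = -742095 - 468 = -742563$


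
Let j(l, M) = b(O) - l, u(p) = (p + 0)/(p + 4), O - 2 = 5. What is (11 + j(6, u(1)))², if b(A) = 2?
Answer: 49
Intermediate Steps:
O = 7 (O = 2 + 5 = 7)
u(p) = p/(4 + p)
j(l, M) = 2 - l
(11 + j(6, u(1)))² = (11 + (2 - 1*6))² = (11 + (2 - 6))² = (11 - 4)² = 7² = 49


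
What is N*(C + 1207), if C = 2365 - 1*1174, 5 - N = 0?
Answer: 11990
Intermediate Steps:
N = 5 (N = 5 - 1*0 = 5 + 0 = 5)
C = 1191 (C = 2365 - 1174 = 1191)
N*(C + 1207) = 5*(1191 + 1207) = 5*2398 = 11990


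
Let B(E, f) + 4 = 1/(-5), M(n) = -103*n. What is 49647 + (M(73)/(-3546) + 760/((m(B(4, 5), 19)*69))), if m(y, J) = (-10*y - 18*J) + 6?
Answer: 66138238489/1332114 ≈ 49649.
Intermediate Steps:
B(E, f) = -21/5 (B(E, f) = -4 + 1/(-5) = -4 - ⅕ = -21/5)
m(y, J) = 6 - 18*J - 10*y (m(y, J) = (-18*J - 10*y) + 6 = 6 - 18*J - 10*y)
49647 + (M(73)/(-3546) + 760/((m(B(4, 5), 19)*69))) = 49647 + (-103*73/(-3546) + 760/(((6 - 18*19 - 10*(-21/5))*69))) = 49647 + (-7519*(-1/3546) + 760/(((6 - 342 + 42)*69))) = 49647 + (7519/3546 + 760/((-294*69))) = 49647 + (7519/3546 + 760/(-20286)) = 49647 + (7519/3546 + 760*(-1/20286)) = 49647 + (7519/3546 - 380/10143) = 49647 + 2774731/1332114 = 66138238489/1332114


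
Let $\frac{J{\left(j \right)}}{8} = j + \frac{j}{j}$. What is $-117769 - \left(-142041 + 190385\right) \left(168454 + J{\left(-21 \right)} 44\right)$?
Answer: $-7803516185$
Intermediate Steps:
$J{\left(j \right)} = 8 + 8 j$ ($J{\left(j \right)} = 8 \left(j + \frac{j}{j}\right) = 8 \left(j + 1\right) = 8 \left(1 + j\right) = 8 + 8 j$)
$-117769 - \left(-142041 + 190385\right) \left(168454 + J{\left(-21 \right)} 44\right) = -117769 - \left(-142041 + 190385\right) \left(168454 + \left(8 + 8 \left(-21\right)\right) 44\right) = -117769 - 48344 \left(168454 + \left(8 - 168\right) 44\right) = -117769 - 48344 \left(168454 - 7040\right) = -117769 - 48344 \cdot 161414 = -117769 - 7803398416 = -7803516185$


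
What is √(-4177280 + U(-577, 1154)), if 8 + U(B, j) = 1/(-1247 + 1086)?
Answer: 3*I*√12031053601/161 ≈ 2043.8*I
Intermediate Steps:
U(B, j) = -1289/161 (U(B, j) = -8 + 1/(-1247 + 1086) = -8 + 1/(-161) = -8 - 1/161 = -1289/161)
√(-4177280 + U(-577, 1154)) = √(-4177280 - 1289/161) = √(-672543369/161) = 3*I*√12031053601/161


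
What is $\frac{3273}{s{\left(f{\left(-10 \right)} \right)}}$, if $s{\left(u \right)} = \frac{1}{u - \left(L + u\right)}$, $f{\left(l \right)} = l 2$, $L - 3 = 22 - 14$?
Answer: $-36003$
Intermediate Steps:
$L = 11$ ($L = 3 + \left(22 - 14\right) = 3 + 8 = 11$)
$f{\left(l \right)} = 2 l$
$s{\left(u \right)} = - \frac{1}{11}$ ($s{\left(u \right)} = \frac{1}{u - \left(11 + u\right)} = \frac{1}{-11} = - \frac{1}{11}$)
$\frac{3273}{s{\left(f{\left(-10 \right)} \right)}} = \frac{3273}{- \frac{1}{11}} = 3273 \left(-11\right) = -36003$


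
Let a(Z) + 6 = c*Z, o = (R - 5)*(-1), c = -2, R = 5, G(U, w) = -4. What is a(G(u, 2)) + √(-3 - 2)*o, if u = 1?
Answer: 2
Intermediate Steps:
o = 0 (o = (5 - 5)*(-1) = 0*(-1) = 0)
a(Z) = -6 - 2*Z
a(G(u, 2)) + √(-3 - 2)*o = (-6 - 2*(-4)) + √(-3 - 2)*0 = (-6 + 8) + √(-5)*0 = 2 + (I*√5)*0 = 2 + 0 = 2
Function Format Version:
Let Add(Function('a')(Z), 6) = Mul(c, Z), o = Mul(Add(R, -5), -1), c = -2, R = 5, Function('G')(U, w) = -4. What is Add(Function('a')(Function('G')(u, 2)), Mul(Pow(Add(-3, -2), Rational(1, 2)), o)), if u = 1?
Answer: 2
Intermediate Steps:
o = 0 (o = Mul(Add(5, -5), -1) = Mul(0, -1) = 0)
Function('a')(Z) = Add(-6, Mul(-2, Z))
Add(Function('a')(Function('G')(u, 2)), Mul(Pow(Add(-3, -2), Rational(1, 2)), o)) = Add(Add(-6, Mul(-2, -4)), Mul(Pow(Add(-3, -2), Rational(1, 2)), 0)) = Add(Add(-6, 8), Mul(Pow(-5, Rational(1, 2)), 0)) = Add(2, Mul(Mul(I, Pow(5, Rational(1, 2))), 0)) = Add(2, 0) = 2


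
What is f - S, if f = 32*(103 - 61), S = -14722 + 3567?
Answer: 12499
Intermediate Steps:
S = -11155
f = 1344 (f = 32*42 = 1344)
f - S = 1344 - 1*(-11155) = 1344 + 11155 = 12499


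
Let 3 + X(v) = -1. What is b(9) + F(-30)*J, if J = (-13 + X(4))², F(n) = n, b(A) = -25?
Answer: -8695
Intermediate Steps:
X(v) = -4 (X(v) = -3 - 1 = -4)
J = 289 (J = (-13 - 4)² = (-17)² = 289)
b(9) + F(-30)*J = -25 - 30*289 = -25 - 8670 = -8695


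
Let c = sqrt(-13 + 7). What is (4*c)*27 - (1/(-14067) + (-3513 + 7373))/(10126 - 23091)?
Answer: 54298619/182378655 + 108*I*sqrt(6) ≈ 0.29772 + 264.54*I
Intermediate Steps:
c = I*sqrt(6) (c = sqrt(-6) = I*sqrt(6) ≈ 2.4495*I)
(4*c)*27 - (1/(-14067) + (-3513 + 7373))/(10126 - 23091) = (4*(I*sqrt(6)))*27 - (1/(-14067) + (-3513 + 7373))/(10126 - 23091) = (4*I*sqrt(6))*27 - (-1/14067 + 3860)/(-12965) = 108*I*sqrt(6) - 54298619*(-1)/(14067*12965) = 108*I*sqrt(6) - 1*(-54298619/182378655) = 108*I*sqrt(6) + 54298619/182378655 = 54298619/182378655 + 108*I*sqrt(6)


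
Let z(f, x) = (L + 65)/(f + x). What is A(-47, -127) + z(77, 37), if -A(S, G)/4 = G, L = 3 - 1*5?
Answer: 19325/38 ≈ 508.55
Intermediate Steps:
L = -2 (L = 3 - 5 = -2)
A(S, G) = -4*G
z(f, x) = 63/(f + x) (z(f, x) = (-2 + 65)/(f + x) = 63/(f + x))
A(-47, -127) + z(77, 37) = -4*(-127) + 63/(77 + 37) = 508 + 63/114 = 508 + 63*(1/114) = 508 + 21/38 = 19325/38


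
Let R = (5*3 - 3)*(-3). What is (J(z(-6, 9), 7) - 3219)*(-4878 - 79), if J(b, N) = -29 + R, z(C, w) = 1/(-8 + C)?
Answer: 16278788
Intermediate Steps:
R = -36 (R = (15 - 3)*(-3) = 12*(-3) = -36)
J(b, N) = -65 (J(b, N) = -29 - 36 = -65)
(J(z(-6, 9), 7) - 3219)*(-4878 - 79) = (-65 - 3219)*(-4878 - 79) = -3284*(-4957) = 16278788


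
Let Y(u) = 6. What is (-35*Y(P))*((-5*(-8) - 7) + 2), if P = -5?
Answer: -7350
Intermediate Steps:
(-35*Y(P))*((-5*(-8) - 7) + 2) = (-35*6)*((-5*(-8) - 7) + 2) = -210*((40 - 7) + 2) = -210*(33 + 2) = -210*35 = -7350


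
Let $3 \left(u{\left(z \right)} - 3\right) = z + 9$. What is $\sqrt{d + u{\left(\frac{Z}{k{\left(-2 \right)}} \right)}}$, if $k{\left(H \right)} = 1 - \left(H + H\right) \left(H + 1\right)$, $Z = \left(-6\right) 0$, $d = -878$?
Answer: $2 i \sqrt{218} \approx 29.53 i$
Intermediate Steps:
$Z = 0$
$k{\left(H \right)} = 1 - 2 H \left(1 + H\right)$
$u{\left(z \right)} = 6 + \frac{z}{3}$ ($u{\left(z \right)} = 3 + \frac{z + 9}{3} = 3 + \frac{9 + z}{3} = 3 + \left(3 + \frac{z}{3}\right) = 6 + \frac{z}{3}$)
$\sqrt{d + u{\left(\frac{Z}{k{\left(-2 \right)}} \right)}} = \sqrt{-878 + \left(6 + \frac{0 \frac{1}{1 - -4 - 2 \left(-2\right)^{2}}}{3}\right)} = \sqrt{-878 + \left(6 + \frac{0 \frac{1}{1 + 4 - 8}}{3}\right)} = \sqrt{-878 + \left(6 + \frac{0 \frac{1}{-3}}{3}\right)} = \sqrt{-878 + \left(6 + \frac{0 \left(- \frac{1}{3}\right)}{3}\right)} = \sqrt{-878 + \left(6 + \frac{1}{3} \cdot 0\right)} = \sqrt{-878 + \left(6 + 0\right)} = \sqrt{-878 + 6} = \sqrt{-872} = 2 i \sqrt{218}$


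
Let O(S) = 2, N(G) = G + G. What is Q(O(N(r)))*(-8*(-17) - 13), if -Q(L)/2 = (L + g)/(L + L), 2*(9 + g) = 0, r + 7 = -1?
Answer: 861/2 ≈ 430.50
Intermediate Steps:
r = -8 (r = -7 - 1 = -8)
N(G) = 2*G
g = -9 (g = -9 + (1/2)*0 = -9 + 0 = -9)
Q(L) = -(-9 + L)/L (Q(L) = -2*(L - 9)/(L + L) = -2*(-9 + L)/(2*L) = -2*(-9 + L)*1/(2*L) = -(-9 + L)/L)
Q(O(N(r)))*(-8*(-17) - 13) = ((9 - 1*2)/2)*(-8*(-17) - 13) = ((9 - 2)/2)*(136 - 13) = ((1/2)*7)*123 = (7/2)*123 = 861/2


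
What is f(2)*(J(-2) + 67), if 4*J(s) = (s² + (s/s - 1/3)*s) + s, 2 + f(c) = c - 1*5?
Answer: -2015/6 ≈ -335.83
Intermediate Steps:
f(c) = -7 + c (f(c) = -2 + (c - 1*5) = -2 + (c - 5) = -2 + (-5 + c) = -7 + c)
J(s) = s²/4 + 5*s/12 (J(s) = ((s² + (s/s - 1/3)*s) + s)/4 = ((s² + (1 - 1*⅓)*s) + s)/4 = ((s² + (1 - ⅓)*s) + s)/4 = ((s² + 2*s/3) + s)/4 = (s² + 5*s/3)/4 = s²/4 + 5*s/12)
f(2)*(J(-2) + 67) = (-7 + 2)*((1/12)*(-2)*(5 + 3*(-2)) + 67) = -5*((1/12)*(-2)*(5 - 6) + 67) = -5*((1/12)*(-2)*(-1) + 67) = -5*(⅙ + 67) = -5*403/6 = -2015/6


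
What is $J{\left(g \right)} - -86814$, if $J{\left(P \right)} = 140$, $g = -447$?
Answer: $86954$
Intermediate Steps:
$J{\left(g \right)} - -86814 = 140 - -86814 = 140 + 86814 = 86954$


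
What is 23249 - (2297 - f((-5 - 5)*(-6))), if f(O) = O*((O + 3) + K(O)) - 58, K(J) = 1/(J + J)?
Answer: 49349/2 ≈ 24675.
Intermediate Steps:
K(J) = 1/(2*J)
f(O) = -58 + O*(3 + O + 1/(2*O)) (f(O) = O*((O + 3) + 1/(2*O)) - 58 = O*((3 + O) + 1/(2*O)) - 58 = O*(3 + O + 1/(2*O)) - 58 = -58 + O*(3 + O + 1/(2*O)))
23249 - (2297 - f((-5 - 5)*(-6))) = 23249 - (2297 - (-115/2 + ((-5 - 5)*(-6))² + 3*((-5 - 5)*(-6)))) = 23249 - (2297 - (-115/2 + (-10*(-6))² + 3*(-10*(-6)))) = 23249 - (2297 - (-115/2 + 60² + 3*60)) = 23249 - (2297 - (-115/2 + 3600 + 180)) = 23249 - (2297 - 1*7445/2) = 23249 - (2297 - 7445/2) = 23249 - 1*(-2851/2) = 23249 + 2851/2 = 49349/2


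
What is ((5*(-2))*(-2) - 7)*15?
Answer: 195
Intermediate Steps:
((5*(-2))*(-2) - 7)*15 = (-10*(-2) - 7)*15 = (20 - 7)*15 = 13*15 = 195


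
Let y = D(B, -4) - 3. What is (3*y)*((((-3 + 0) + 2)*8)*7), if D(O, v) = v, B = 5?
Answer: 1176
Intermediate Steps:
y = -7 (y = -4 - 3 = -7)
(3*y)*((((-3 + 0) + 2)*8)*7) = (3*(-7))*((((-3 + 0) + 2)*8)*7) = -21*(-3 + 2)*8*7 = -21*(-1*8)*7 = -(-168)*7 = -21*(-56) = 1176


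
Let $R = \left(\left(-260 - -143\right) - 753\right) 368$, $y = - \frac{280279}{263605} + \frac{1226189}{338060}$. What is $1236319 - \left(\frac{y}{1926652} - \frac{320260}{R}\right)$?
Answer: $\frac{84948944073463087710906389}{68711241035895341520} \approx 1.2363 \cdot 10^{6}$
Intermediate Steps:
$y = \frac{45695686521}{17822861260}$ ($y = \left(-280279\right) \frac{1}{263605} + 1226189 \cdot \frac{1}{338060} = - \frac{280279}{263605} + \frac{1226189}{338060} = \frac{45695686521}{17822861260} \approx 2.5639$)
$R = -320160$ ($R = \left(\left(-260 + 143\right) - 753\right) 368 = \left(-117 - 753\right) 368 = \left(-870\right) 368 = -320160$)
$1236319 - \left(\frac{y}{1926652} - \frac{320260}{R}\right) = 1236319 - \left(\frac{45695686521}{17822861260 \cdot 1926652} - \frac{320260}{-320160}\right) = 1236319 - \left(\frac{45695686521}{17822861260} \cdot \frac{1}{1926652} - - \frac{16013}{16008}\right) = 1236319 - \left(\frac{45695686521}{34338451292301520} + \frac{16013}{16008}\right) = 1236319 - \frac{68732794005021758491}{68711241035895341520} = \frac{84948944073463087710906389}{68711241035895341520}$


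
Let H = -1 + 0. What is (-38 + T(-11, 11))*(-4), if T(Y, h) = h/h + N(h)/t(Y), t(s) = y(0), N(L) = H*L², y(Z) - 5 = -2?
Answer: 928/3 ≈ 309.33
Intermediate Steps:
H = -1
y(Z) = 3 (y(Z) = 5 - 2 = 3)
N(L) = -L²
t(s) = 3
T(Y, h) = 1 - h²/3 (T(Y, h) = h/h - h²/3 = 1 - h²*(⅓) = 1 - h²/3)
(-38 + T(-11, 11))*(-4) = (-38 + (1 - ⅓*11²))*(-4) = (-38 + (1 - ⅓*121))*(-4) = (-38 + (1 - 121/3))*(-4) = (-38 - 118/3)*(-4) = -232/3*(-4) = 928/3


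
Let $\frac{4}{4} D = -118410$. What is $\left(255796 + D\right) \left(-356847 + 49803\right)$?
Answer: $-42183546984$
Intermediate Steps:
$D = -118410$
$\left(255796 + D\right) \left(-356847 + 49803\right) = \left(255796 - 118410\right) \left(-356847 + 49803\right) = 137386 \left(-307044\right) = -42183546984$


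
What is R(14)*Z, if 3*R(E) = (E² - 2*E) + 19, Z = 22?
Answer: 4114/3 ≈ 1371.3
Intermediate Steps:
R(E) = 19/3 - 2*E/3 + E²/3 (R(E) = ((E² - 2*E) + 19)/3 = (19 + E² - 2*E)/3 = 19/3 - 2*E/3 + E²/3)
R(14)*Z = (19/3 - ⅔*14 + (⅓)*14²)*22 = (19/3 - 28/3 + (⅓)*196)*22 = (19/3 - 28/3 + 196/3)*22 = (187/3)*22 = 4114/3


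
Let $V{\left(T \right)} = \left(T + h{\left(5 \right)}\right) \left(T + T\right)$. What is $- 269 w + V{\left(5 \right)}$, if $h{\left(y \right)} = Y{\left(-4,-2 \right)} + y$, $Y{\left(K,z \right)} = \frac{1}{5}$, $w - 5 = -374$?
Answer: $99363$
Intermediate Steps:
$w = -369$ ($w = 5 - 374 = -369$)
$Y{\left(K,z \right)} = \frac{1}{5}$
$h{\left(y \right)} = \frac{1}{5} + y$
$V{\left(T \right)} = 2 T \left(\frac{26}{5} + T\right)$ ($V{\left(T \right)} = \left(T + \left(\frac{1}{5} + 5\right)\right) \left(T + T\right) = \left(T + \frac{26}{5}\right) 2 T = \left(\frac{26}{5} + T\right) 2 T = 2 T \left(\frac{26}{5} + T\right)$)
$- 269 w + V{\left(5 \right)} = \left(-269\right) \left(-369\right) + \frac{2}{5} \cdot 5 \left(26 + 5 \cdot 5\right) = 99261 + \frac{2}{5} \cdot 5 \left(26 + 25\right) = 99261 + \frac{2}{5} \cdot 5 \cdot 51 = 99261 + 102 = 99363$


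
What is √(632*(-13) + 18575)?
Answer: 3*√1151 ≈ 101.78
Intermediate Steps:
√(632*(-13) + 18575) = √(-8216 + 18575) = √10359 = 3*√1151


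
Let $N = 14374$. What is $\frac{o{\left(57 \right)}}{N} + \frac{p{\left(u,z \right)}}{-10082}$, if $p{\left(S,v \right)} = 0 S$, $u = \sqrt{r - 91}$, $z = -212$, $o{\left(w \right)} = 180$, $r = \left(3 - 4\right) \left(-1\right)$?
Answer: $\frac{90}{7187} \approx 0.012523$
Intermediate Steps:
$r = 1$ ($r = \left(-1\right) \left(-1\right) = 1$)
$u = 3 i \sqrt{10}$ ($u = \sqrt{1 - 91} = \sqrt{-90} = 3 i \sqrt{10} \approx 9.4868 i$)
$p{\left(S,v \right)} = 0$
$\frac{o{\left(57 \right)}}{N} + \frac{p{\left(u,z \right)}}{-10082} = \frac{180}{14374} + \frac{0}{-10082} = 180 \cdot \frac{1}{14374} + 0 \left(- \frac{1}{10082}\right) = \frac{90}{7187} + 0 = \frac{90}{7187}$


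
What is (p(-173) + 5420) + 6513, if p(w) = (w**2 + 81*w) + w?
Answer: 27676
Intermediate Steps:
p(w) = w**2 + 82*w
(p(-173) + 5420) + 6513 = (-173*(82 - 173) + 5420) + 6513 = (-173*(-91) + 5420) + 6513 = (15743 + 5420) + 6513 = 21163 + 6513 = 27676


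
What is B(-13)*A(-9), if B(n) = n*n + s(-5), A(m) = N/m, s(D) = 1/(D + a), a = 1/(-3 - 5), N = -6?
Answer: 4614/41 ≈ 112.54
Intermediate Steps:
a = -1/8 (a = 1/(-8) = -1/8 ≈ -0.12500)
s(D) = 1/(-1/8 + D) (s(D) = 1/(D - 1/8) = 1/(-1/8 + D))
A(m) = -6/m
B(n) = -8/41 + n**2 (B(n) = n*n + 8/(-1 + 8*(-5)) = n**2 + 8/(-1 - 40) = n**2 + 8/(-41) = n**2 + 8*(-1/41) = n**2 - 8/41 = -8/41 + n**2)
B(-13)*A(-9) = (-8/41 + (-13)**2)*(-6/(-9)) = (-8/41 + 169)*(-6*(-1/9)) = (6921/41)*(2/3) = 4614/41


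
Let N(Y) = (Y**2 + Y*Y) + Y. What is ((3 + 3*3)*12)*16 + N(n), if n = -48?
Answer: 6864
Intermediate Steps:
N(Y) = Y + 2*Y**2 (N(Y) = (Y**2 + Y**2) + Y = 2*Y**2 + Y = Y + 2*Y**2)
((3 + 3*3)*12)*16 + N(n) = ((3 + 3*3)*12)*16 - 48*(1 + 2*(-48)) = ((3 + 9)*12)*16 - 48*(1 - 96) = (12*12)*16 - 48*(-95) = 144*16 + 4560 = 2304 + 4560 = 6864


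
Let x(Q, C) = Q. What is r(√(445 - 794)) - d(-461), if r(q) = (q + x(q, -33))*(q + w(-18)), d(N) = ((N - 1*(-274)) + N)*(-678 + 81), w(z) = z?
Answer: -387554 - 36*I*√349 ≈ -3.8755e+5 - 672.54*I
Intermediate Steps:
d(N) = -163578 - 1194*N (d(N) = ((N + 274) + N)*(-597) = ((274 + N) + N)*(-597) = (274 + 2*N)*(-597) = -163578 - 1194*N)
r(q) = 2*q*(-18 + q) (r(q) = (q + q)*(q - 18) = (2*q)*(-18 + q) = 2*q*(-18 + q))
r(√(445 - 794)) - d(-461) = 2*√(445 - 794)*(-18 + √(445 - 794)) - (-163578 - 1194*(-461)) = 2*√(-349)*(-18 + √(-349)) - (-163578 + 550434) = 2*(I*√349)*(-18 + I*√349) - 1*386856 = 2*I*√349*(-18 + I*√349) - 386856 = -386856 + 2*I*√349*(-18 + I*√349)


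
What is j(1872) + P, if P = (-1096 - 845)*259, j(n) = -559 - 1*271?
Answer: -503549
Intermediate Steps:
j(n) = -830 (j(n) = -559 - 271 = -830)
P = -502719 (P = -1941*259 = -502719)
j(1872) + P = -830 - 502719 = -503549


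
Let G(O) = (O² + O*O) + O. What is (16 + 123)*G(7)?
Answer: 14595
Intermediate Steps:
G(O) = O + 2*O² (G(O) = (O² + O²) + O = 2*O² + O = O + 2*O²)
(16 + 123)*G(7) = (16 + 123)*(7*(1 + 2*7)) = 139*(7*(1 + 14)) = 139*(7*15) = 139*105 = 14595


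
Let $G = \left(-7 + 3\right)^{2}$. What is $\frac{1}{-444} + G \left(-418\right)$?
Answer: $- \frac{2969473}{444} \approx -6688.0$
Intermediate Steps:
$G = 16$ ($G = \left(-4\right)^{2} = 16$)
$\frac{1}{-444} + G \left(-418\right) = \frac{1}{-444} + 16 \left(-418\right) = - \frac{1}{444} - 6688 = - \frac{2969473}{444}$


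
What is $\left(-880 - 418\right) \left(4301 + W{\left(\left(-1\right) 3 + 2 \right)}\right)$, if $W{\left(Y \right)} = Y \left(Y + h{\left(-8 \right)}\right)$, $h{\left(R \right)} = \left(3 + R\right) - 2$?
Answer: $-5593082$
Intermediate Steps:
$h{\left(R \right)} = 1 + R$
$W{\left(Y \right)} = Y \left(-7 + Y\right)$ ($W{\left(Y \right)} = Y \left(Y + \left(1 - 8\right)\right) = Y \left(Y - 7\right) = Y \left(-7 + Y\right)$)
$\left(-880 - 418\right) \left(4301 + W{\left(\left(-1\right) 3 + 2 \right)}\right) = \left(-880 - 418\right) \left(4301 + \left(\left(-1\right) 3 + 2\right) \left(-7 + \left(\left(-1\right) 3 + 2\right)\right)\right) = - 1298 \left(4301 + \left(-3 + 2\right) \left(-7 + \left(-3 + 2\right)\right)\right) = - 1298 \left(4301 - \left(-7 - 1\right)\right) = - 1298 \left(4301 - -8\right) = - 1298 \left(4301 + 8\right) = \left(-1298\right) 4309 = -5593082$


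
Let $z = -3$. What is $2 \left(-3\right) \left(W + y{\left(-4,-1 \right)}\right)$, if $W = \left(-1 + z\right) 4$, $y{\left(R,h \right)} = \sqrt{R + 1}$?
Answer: $96 - 6 i \sqrt{3} \approx 96.0 - 10.392 i$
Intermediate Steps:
$y{\left(R,h \right)} = \sqrt{1 + R}$
$W = -16$ ($W = \left(-1 - 3\right) 4 = \left(-4\right) 4 = -16$)
$2 \left(-3\right) \left(W + y{\left(-4,-1 \right)}\right) = 2 \left(-3\right) \left(-16 + \sqrt{1 - 4}\right) = - 6 \left(-16 + \sqrt{-3}\right) = - 6 \left(-16 + i \sqrt{3}\right) = 96 - 6 i \sqrt{3}$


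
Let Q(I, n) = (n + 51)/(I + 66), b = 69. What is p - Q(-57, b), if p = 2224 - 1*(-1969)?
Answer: 12539/3 ≈ 4179.7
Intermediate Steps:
p = 4193 (p = 2224 + 1969 = 4193)
Q(I, n) = (51 + n)/(66 + I)
p - Q(-57, b) = 4193 - (51 + 69)/(66 - 57) = 4193 - 120/9 = 4193 - 1*40/3 = 4193 - 40/3 = 12539/3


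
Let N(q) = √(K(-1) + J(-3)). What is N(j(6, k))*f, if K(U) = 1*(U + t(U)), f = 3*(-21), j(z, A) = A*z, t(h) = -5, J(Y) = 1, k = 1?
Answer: -63*I*√5 ≈ -140.87*I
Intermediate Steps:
f = -63
K(U) = -5 + U (K(U) = 1*(U - 5) = 1*(-5 + U) = -5 + U)
N(q) = I*√5 (N(q) = √((-5 - 1) + 1) = √(-6 + 1) = √(-5) = I*√5)
N(j(6, k))*f = (I*√5)*(-63) = -63*I*√5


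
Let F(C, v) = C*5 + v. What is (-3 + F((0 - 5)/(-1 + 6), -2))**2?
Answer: 100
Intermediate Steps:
F(C, v) = v + 5*C (F(C, v) = 5*C + v = v + 5*C)
(-3 + F((0 - 5)/(-1 + 6), -2))**2 = (-3 + (-2 + 5*((0 - 5)/(-1 + 6))))**2 = (-3 + (-2 + 5*(-5/5)))**2 = (-3 + (-2 + 5*(-5*1/5)))**2 = (-3 + (-2 + 5*(-1)))**2 = (-3 + (-2 - 5))**2 = (-3 - 7)**2 = (-10)**2 = 100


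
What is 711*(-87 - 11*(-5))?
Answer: -22752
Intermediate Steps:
711*(-87 - 11*(-5)) = 711*(-87 + 55) = 711*(-32) = -22752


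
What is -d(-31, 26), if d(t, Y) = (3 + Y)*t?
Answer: 899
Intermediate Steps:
d(t, Y) = t*(3 + Y)
-d(-31, 26) = -(-31)*(3 + 26) = -(-31)*29 = -1*(-899) = 899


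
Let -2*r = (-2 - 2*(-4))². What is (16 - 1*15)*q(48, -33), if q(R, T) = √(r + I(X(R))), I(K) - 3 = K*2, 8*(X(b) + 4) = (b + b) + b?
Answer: √13 ≈ 3.6056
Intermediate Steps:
X(b) = -4 + 3*b/8 (X(b) = -4 + ((b + b) + b)/8 = -4 + (2*b + b)/8 = -4 + (3*b)/8 = -4 + 3*b/8)
I(K) = 3 + 2*K (I(K) = 3 + K*2 = 3 + 2*K)
r = -18 (r = -(-2 - 2*(-4))²/2 = -(-2 + 8)²/2 = -½*6² = -½*36 = -18)
q(R, T) = √(-23 + 3*R/4) (q(R, T) = √(-18 + (3 + 2*(-4 + 3*R/8))) = √(-18 + (3 + (-8 + 3*R/4))) = √(-18 + (-5 + 3*R/4)) = √(-23 + 3*R/4))
(16 - 1*15)*q(48, -33) = (16 - 1*15)*(√(-92 + 3*48)/2) = (16 - 15)*(√(-92 + 144)/2) = 1*(√52/2) = 1*((2*√13)/2) = 1*√13 = √13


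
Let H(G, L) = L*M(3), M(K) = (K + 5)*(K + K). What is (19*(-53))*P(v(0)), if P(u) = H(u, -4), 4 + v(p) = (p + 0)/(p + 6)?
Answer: 193344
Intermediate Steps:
M(K) = 2*K*(5 + K) (M(K) = (5 + K)*(2*K) = 2*K*(5 + K))
H(G, L) = 48*L (H(G, L) = L*(2*3*(5 + 3)) = L*(2*3*8) = L*48 = 48*L)
v(p) = -4 + p/(6 + p) (v(p) = -4 + (p + 0)/(p + 6) = -4 + p/(6 + p))
P(u) = -192 (P(u) = 48*(-4) = -192)
(19*(-53))*P(v(0)) = (19*(-53))*(-192) = -1007*(-192) = 193344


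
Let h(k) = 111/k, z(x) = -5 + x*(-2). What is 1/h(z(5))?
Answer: -5/37 ≈ -0.13514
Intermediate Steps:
z(x) = -5 - 2*x
1/h(z(5)) = 1/(111/(-5 - 2*5)) = 1/(111/(-5 - 10)) = 1/(111/(-15)) = 1/(111*(-1/15)) = 1/(-37/5) = -5/37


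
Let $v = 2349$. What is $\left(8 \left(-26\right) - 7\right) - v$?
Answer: $-2564$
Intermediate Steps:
$\left(8 \left(-26\right) - 7\right) - v = \left(8 \left(-26\right) - 7\right) - 2349 = \left(-208 - 7\right) - 2349 = -215 - 2349 = -2564$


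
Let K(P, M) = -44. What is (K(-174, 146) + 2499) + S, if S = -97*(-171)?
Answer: 19042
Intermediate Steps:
S = 16587
(K(-174, 146) + 2499) + S = (-44 + 2499) + 16587 = 2455 + 16587 = 19042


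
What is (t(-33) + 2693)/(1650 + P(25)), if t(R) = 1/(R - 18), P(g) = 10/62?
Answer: 4257602/2608905 ≈ 1.6320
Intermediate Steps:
P(g) = 5/31 (P(g) = 10*(1/62) = 5/31)
t(R) = 1/(-18 + R)
(t(-33) + 2693)/(1650 + P(25)) = (1/(-18 - 33) + 2693)/(1650 + 5/31) = (1/(-51) + 2693)/(51155/31) = (-1/51 + 2693)*(31/51155) = (137342/51)*(31/51155) = 4257602/2608905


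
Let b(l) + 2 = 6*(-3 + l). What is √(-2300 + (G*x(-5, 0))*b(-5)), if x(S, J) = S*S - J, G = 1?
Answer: 5*I*√142 ≈ 59.582*I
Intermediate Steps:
b(l) = -20 + 6*l (b(l) = -2 + 6*(-3 + l) = -2 + (-18 + 6*l) = -20 + 6*l)
x(S, J) = S² - J
√(-2300 + (G*x(-5, 0))*b(-5)) = √(-2300 + (1*((-5)² - 1*0))*(-20 + 6*(-5))) = √(-2300 + (1*(25 + 0))*(-20 - 30)) = √(-2300 + (1*25)*(-50)) = √(-2300 + 25*(-50)) = √(-2300 - 1250) = √(-3550) = 5*I*√142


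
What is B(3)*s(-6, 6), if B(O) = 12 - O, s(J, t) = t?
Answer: 54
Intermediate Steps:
B(3)*s(-6, 6) = (12 - 1*3)*6 = (12 - 3)*6 = 9*6 = 54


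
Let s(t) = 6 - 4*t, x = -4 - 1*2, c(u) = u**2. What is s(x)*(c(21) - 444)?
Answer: -90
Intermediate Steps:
x = -6 (x = -4 - 2 = -6)
s(x)*(c(21) - 444) = (6 - 4*(-6))*(21**2 - 444) = (6 + 24)*(441 - 444) = 30*(-3) = -90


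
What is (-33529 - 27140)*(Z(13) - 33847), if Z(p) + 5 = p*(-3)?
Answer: 2056133079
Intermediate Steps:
Z(p) = -5 - 3*p (Z(p) = -5 + p*(-3) = -5 - 3*p)
(-33529 - 27140)*(Z(13) - 33847) = (-33529 - 27140)*((-5 - 3*13) - 33847) = -60669*((-5 - 39) - 33847) = -60669*(-44 - 33847) = -60669*(-33891) = 2056133079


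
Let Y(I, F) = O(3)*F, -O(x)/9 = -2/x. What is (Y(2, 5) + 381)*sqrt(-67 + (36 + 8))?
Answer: 411*I*sqrt(23) ≈ 1971.1*I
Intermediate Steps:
O(x) = 18/x (O(x) = -(-18)/x = 18/x)
Y(I, F) = 6*F (Y(I, F) = (18/3)*F = (18*(1/3))*F = 6*F)
(Y(2, 5) + 381)*sqrt(-67 + (36 + 8)) = (6*5 + 381)*sqrt(-67 + (36 + 8)) = (30 + 381)*sqrt(-67 + 44) = 411*sqrt(-23) = 411*(I*sqrt(23)) = 411*I*sqrt(23)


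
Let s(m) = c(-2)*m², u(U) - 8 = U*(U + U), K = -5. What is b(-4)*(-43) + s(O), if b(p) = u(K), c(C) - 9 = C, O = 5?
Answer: -2319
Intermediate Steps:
c(C) = 9 + C
u(U) = 8 + 2*U² (u(U) = 8 + U*(U + U) = 8 + U*(2*U) = 8 + 2*U²)
b(p) = 58 (b(p) = 8 + 2*(-5)² = 8 + 2*25 = 8 + 50 = 58)
s(m) = 7*m² (s(m) = (9 - 2)*m² = 7*m²)
b(-4)*(-43) + s(O) = 58*(-43) + 7*5² = -2494 + 7*25 = -2494 + 175 = -2319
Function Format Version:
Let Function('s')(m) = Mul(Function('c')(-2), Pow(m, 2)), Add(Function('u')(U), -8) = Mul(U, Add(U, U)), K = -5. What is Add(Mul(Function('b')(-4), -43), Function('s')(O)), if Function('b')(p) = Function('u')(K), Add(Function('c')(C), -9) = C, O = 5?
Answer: -2319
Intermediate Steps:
Function('c')(C) = Add(9, C)
Function('u')(U) = Add(8, Mul(2, Pow(U, 2))) (Function('u')(U) = Add(8, Mul(U, Add(U, U))) = Add(8, Mul(U, Mul(2, U))) = Add(8, Mul(2, Pow(U, 2))))
Function('b')(p) = 58 (Function('b')(p) = Add(8, Mul(2, Pow(-5, 2))) = Add(8, Mul(2, 25)) = Add(8, 50) = 58)
Function('s')(m) = Mul(7, Pow(m, 2)) (Function('s')(m) = Mul(Add(9, -2), Pow(m, 2)) = Mul(7, Pow(m, 2)))
Add(Mul(Function('b')(-4), -43), Function('s')(O)) = Add(Mul(58, -43), Mul(7, Pow(5, 2))) = Add(-2494, Mul(7, 25)) = Add(-2494, 175) = -2319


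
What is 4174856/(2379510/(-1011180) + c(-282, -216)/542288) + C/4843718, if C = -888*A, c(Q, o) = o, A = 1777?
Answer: -721917684235045969243/406985248128888 ≈ -1.7738e+6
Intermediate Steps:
C = -1577976 (C = -888*1777 = -1577976)
4174856/(2379510/(-1011180) + c(-282, -216)/542288) + C/4843718 = 4174856/(2379510/(-1011180) - 216/542288) - 1577976/4843718 = 4174856/(2379510*(-1/1011180) - 216*1/542288) - 1577976*1/4843718 = 4174856/(-79317/33706 - 27/67786) - 788988/2421859 = 4174856/(-1344373056/571198729) - 788988/2421859 = 4174856*(-571198729/1344373056) - 788988/2421859 = -298084055119753/168046632 - 788988/2421859 = -721917684235045969243/406985248128888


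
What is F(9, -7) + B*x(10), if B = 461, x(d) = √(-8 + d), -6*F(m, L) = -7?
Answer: 7/6 + 461*√2 ≈ 653.12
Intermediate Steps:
F(m, L) = 7/6 (F(m, L) = -⅙*(-7) = 7/6)
F(9, -7) + B*x(10) = 7/6 + 461*√(-8 + 10) = 7/6 + 461*√2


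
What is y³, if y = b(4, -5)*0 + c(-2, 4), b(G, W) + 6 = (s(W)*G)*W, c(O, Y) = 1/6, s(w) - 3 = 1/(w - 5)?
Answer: 1/216 ≈ 0.0046296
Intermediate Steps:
s(w) = 3 + 1/(-5 + w) (s(w) = 3 + 1/(w - 5) = 3 + 1/(-5 + w))
c(O, Y) = ⅙
b(G, W) = -6 + G*W*(-14 + 3*W)/(-5 + W) (b(G, W) = -6 + (((-14 + 3*W)/(-5 + W))*G)*W = -6 + (G*(-14 + 3*W)/(-5 + W))*W = -6 + G*W*(-14 + 3*W)/(-5 + W))
y = ⅙ (y = ((30 - 6*(-5) + 4*(-5)*(-14 + 3*(-5)))/(-5 - 5))*0 + ⅙ = ((30 + 30 + 4*(-5)*(-14 - 15))/(-10))*0 + ⅙ = -(30 + 30 + 4*(-5)*(-29))/10*0 + ⅙ = -(30 + 30 + 580)/10*0 + ⅙ = -⅒*640*0 + ⅙ = -64*0 + ⅙ = 0 + ⅙ = ⅙ ≈ 0.16667)
y³ = (⅙)³ = 1/216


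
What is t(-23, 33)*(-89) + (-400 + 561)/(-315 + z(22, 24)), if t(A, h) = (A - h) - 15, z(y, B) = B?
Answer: 1838668/291 ≈ 6318.4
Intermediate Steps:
t(A, h) = -15 + A - h
t(-23, 33)*(-89) + (-400 + 561)/(-315 + z(22, 24)) = (-15 - 23 - 1*33)*(-89) + (-400 + 561)/(-315 + 24) = (-15 - 23 - 33)*(-89) + 161/(-291) = -71*(-89) + 161*(-1/291) = 6319 - 161/291 = 1838668/291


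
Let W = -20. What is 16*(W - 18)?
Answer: -608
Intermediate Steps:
16*(W - 18) = 16*(-20 - 18) = 16*(-38) = -608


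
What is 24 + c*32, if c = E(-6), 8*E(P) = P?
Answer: 0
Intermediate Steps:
E(P) = P/8
c = -¾ (c = (⅛)*(-6) = -¾ ≈ -0.75000)
24 + c*32 = 24 - ¾*32 = 24 - 24 = 0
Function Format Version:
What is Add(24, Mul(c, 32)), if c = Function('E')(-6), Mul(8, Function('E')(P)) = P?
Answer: 0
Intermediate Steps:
Function('E')(P) = Mul(Rational(1, 8), P)
c = Rational(-3, 4) (c = Mul(Rational(1, 8), -6) = Rational(-3, 4) ≈ -0.75000)
Add(24, Mul(c, 32)) = Add(24, Mul(Rational(-3, 4), 32)) = Add(24, -24) = 0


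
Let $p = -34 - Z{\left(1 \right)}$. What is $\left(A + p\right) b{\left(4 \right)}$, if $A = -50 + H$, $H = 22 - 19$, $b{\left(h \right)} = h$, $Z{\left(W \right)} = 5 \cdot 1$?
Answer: $-344$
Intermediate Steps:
$Z{\left(W \right)} = 5$
$H = 3$
$A = -47$ ($A = -50 + 3 = -47$)
$p = -39$ ($p = -34 - 5 = -39$)
$\left(A + p\right) b{\left(4 \right)} = \left(-47 - 39\right) 4 = \left(-86\right) 4 = -344$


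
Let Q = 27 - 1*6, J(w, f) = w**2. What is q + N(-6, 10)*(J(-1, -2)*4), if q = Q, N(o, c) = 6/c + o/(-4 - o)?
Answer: 57/5 ≈ 11.400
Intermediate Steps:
Q = 21 (Q = 27 - 6 = 21)
q = 21
q + N(-6, 10)*(J(-1, -2)*4) = 21 + ((24 + 6*(-6) - 1*10*(-6))/(10*(4 - 6)))*((-1)**2*4) = 21 + ((1/10)*(24 - 36 + 60)/(-2))*(1*4) = 21 + ((1/10)*(-1/2)*48)*4 = 21 - 12/5*4 = 21 - 48/5 = 57/5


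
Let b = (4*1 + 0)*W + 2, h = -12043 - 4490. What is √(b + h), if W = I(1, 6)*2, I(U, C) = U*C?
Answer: I*√16483 ≈ 128.39*I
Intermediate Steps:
I(U, C) = C*U
W = 12 (W = (6*1)*2 = 6*2 = 12)
h = -16533
b = 50 (b = (4*1 + 0)*12 + 2 = (4 + 0)*12 + 2 = 4*12 + 2 = 48 + 2 = 50)
√(b + h) = √(50 - 16533) = √(-16483) = I*√16483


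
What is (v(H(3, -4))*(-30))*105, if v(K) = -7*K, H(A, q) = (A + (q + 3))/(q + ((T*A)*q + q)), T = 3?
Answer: -11025/11 ≈ -1002.3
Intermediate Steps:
H(A, q) = (3 + A + q)/(2*q + 3*A*q) (H(A, q) = (A + (q + 3))/(q + ((3*A)*q + q)) = (A + (3 + q))/(q + (3*A*q + q)) = (3 + A + q)/(q + (q + 3*A*q)) = (3 + A + q)/(2*q + 3*A*q))
(v(H(3, -4))*(-30))*105 = (-7*(3 + 3 - 4)/((-4)*(2 + 3*3))*(-30))*105 = (-(-7)*2/(4*(2 + 9))*(-30))*105 = (-(-7)*2/(4*11)*(-30))*105 = (-7*(-1/22)*(-30))*105 = ((7/22)*(-30))*105 = -105/11*105 = -11025/11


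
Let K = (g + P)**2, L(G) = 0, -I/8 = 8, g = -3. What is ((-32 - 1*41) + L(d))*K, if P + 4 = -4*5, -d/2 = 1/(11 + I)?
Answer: -53217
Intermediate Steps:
I = -64 (I = -8*8 = -64)
d = 2/53 (d = -2/(11 - 64) = -2/(-53) = -2*(-1/53) = 2/53 ≈ 0.037736)
P = -24 (P = -4 - 4*5 = -4 - 20 = -24)
K = 729 (K = (-3 - 24)**2 = (-27)**2 = 729)
((-32 - 1*41) + L(d))*K = ((-32 - 1*41) + 0)*729 = ((-32 - 41) + 0)*729 = (-73 + 0)*729 = -73*729 = -53217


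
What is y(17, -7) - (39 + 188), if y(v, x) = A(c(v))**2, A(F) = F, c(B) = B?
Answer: 62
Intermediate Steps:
y(v, x) = v**2
y(17, -7) - (39 + 188) = 17**2 - (39 + 188) = 289 - 1*227 = 289 - 227 = 62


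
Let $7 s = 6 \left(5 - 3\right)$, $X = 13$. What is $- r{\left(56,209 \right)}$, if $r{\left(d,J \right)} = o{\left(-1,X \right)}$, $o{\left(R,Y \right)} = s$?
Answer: $- \frac{12}{7} \approx -1.7143$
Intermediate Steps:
$s = \frac{12}{7}$ ($s = \frac{6 \left(5 - 3\right)}{7} = \frac{6 \cdot 2}{7} = \frac{1}{7} \cdot 12 = \frac{12}{7} \approx 1.7143$)
$o{\left(R,Y \right)} = \frac{12}{7}$
$r{\left(d,J \right)} = \frac{12}{7}$
$- r{\left(56,209 \right)} = \left(-1\right) \frac{12}{7} = - \frac{12}{7}$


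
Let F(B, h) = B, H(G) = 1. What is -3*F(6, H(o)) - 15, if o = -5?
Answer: -33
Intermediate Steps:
-3*F(6, H(o)) - 15 = -3*6 - 15 = -18 - 15 = -33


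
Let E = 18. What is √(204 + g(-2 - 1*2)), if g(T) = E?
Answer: √222 ≈ 14.900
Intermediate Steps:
g(T) = 18
√(204 + g(-2 - 1*2)) = √(204 + 18) = √222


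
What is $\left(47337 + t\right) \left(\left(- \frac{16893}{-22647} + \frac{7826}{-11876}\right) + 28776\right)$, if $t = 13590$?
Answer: $\frac{78590698737381831}{44825962} \approx 1.7532 \cdot 10^{9}$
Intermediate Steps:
$\left(47337 + t\right) \left(\left(- \frac{16893}{-22647} + \frac{7826}{-11876}\right) + 28776\right) = \left(47337 + 13590\right) \left(\left(- \frac{16893}{-22647} + \frac{7826}{-11876}\right) + 28776\right) = 60927 \left(\left(\left(-16893\right) \left(- \frac{1}{22647}\right) + 7826 \left(- \frac{1}{11876}\right)\right) + 28776\right) = 60927 \left(\left(\frac{5631}{7549} - \frac{3913}{5938}\right) + 28776\right) = 60927 \left(\frac{3897641}{44825962} + 28776\right) = 60927 \cdot \frac{1289915780153}{44825962} = \frac{78590698737381831}{44825962}$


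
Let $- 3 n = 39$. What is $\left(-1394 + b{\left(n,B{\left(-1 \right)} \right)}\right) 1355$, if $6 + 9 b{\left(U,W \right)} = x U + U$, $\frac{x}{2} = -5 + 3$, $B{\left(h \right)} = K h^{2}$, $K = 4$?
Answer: $- \frac{5651705}{3} \approx -1.8839 \cdot 10^{6}$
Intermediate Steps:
$n = -13$ ($n = \left(- \frac{1}{3}\right) 39 = -13$)
$B{\left(h \right)} = 4 h^{2}$
$x = -4$ ($x = 2 \left(-5 + 3\right) = 2 \left(-2\right) = -4$)
$b{\left(U,W \right)} = - \frac{2}{3} - \frac{U}{3}$ ($b{\left(U,W \right)} = - \frac{2}{3} + \frac{- 4 U + U}{9} = - \frac{2}{3} + \frac{\left(-3\right) U}{9} = - \frac{2}{3} - \frac{U}{3}$)
$\left(-1394 + b{\left(n,B{\left(-1 \right)} \right)}\right) 1355 = \left(-1394 - - \frac{11}{3}\right) 1355 = \left(-1394 + \left(- \frac{2}{3} + \frac{13}{3}\right)\right) 1355 = \left(-1394 + \frac{11}{3}\right) 1355 = \left(- \frac{4171}{3}\right) 1355 = - \frac{5651705}{3}$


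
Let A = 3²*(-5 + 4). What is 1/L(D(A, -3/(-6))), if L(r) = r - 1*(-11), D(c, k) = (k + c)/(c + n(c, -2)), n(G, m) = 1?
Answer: 16/193 ≈ 0.082902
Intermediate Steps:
A = -9 (A = 9*(-1) = -9)
D(c, k) = (c + k)/(1 + c) (D(c, k) = (k + c)/(c + 1) = (c + k)/(1 + c))
L(r) = 11 + r (L(r) = r + 11 = 11 + r)
1/L(D(A, -3/(-6))) = 1/(11 + (-9 - 3/(-6))/(1 - 9)) = 1/(11 + (-9 - 3*(-⅙))/(-8)) = 1/(11 - (-9 + ½)/8) = 1/(11 - ⅛*(-17/2)) = 1/(11 + 17/16) = 1/(193/16) = 16/193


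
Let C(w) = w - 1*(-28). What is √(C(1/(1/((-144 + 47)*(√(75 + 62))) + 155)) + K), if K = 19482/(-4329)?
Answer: √(100817827720311 - 48932130*√137)/(1443*√(2059795 - √137)) ≈ 4.8483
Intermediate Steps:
K = -6494/1443 (K = 19482*(-1/4329) = -6494/1443 ≈ -4.5003)
C(w) = 28 + w (C(w) = w + 28 = 28 + w)
√(C(1/(1/((-144 + 47)*(√(75 + 62))) + 155)) + K) = √((28 + 1/(1/((-144 + 47)*(√(75 + 62))) + 155)) - 6494/1443) = √((28 + 1/(1/((-97)*(√137)) + 155)) - 6494/1443) = √((28 + 1/(-√137/13289 + 155)) - 6494/1443) = √((28 + 1/(155 - √137/13289)) - 6494/1443) = √(33910/1443 + 1/(155 - √137/13289))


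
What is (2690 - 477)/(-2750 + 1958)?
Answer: -2213/792 ≈ -2.7942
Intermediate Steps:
(2690 - 477)/(-2750 + 1958) = 2213/(-792) = 2213*(-1/792) = -2213/792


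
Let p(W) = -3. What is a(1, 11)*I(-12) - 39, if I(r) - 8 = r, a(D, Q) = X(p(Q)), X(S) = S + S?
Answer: -15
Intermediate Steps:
X(S) = 2*S
a(D, Q) = -6 (a(D, Q) = 2*(-3) = -6)
I(r) = 8 + r
a(1, 11)*I(-12) - 39 = -6*(8 - 12) - 39 = -6*(-4) - 39 = 24 - 39 = -15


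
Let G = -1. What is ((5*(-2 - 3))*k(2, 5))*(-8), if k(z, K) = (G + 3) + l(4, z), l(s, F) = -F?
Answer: 0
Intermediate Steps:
k(z, K) = 2 - z (k(z, K) = (-1 + 3) - z = 2 - z)
((5*(-2 - 3))*k(2, 5))*(-8) = ((5*(-2 - 3))*(2 - 1*2))*(-8) = ((5*(-5))*(2 - 2))*(-8) = -25*0*(-8) = 0*(-8) = 0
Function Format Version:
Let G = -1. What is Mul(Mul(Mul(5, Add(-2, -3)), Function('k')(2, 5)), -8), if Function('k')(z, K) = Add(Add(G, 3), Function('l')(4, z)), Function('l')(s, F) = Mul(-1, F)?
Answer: 0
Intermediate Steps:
Function('k')(z, K) = Add(2, Mul(-1, z)) (Function('k')(z, K) = Add(Add(-1, 3), Mul(-1, z)) = Add(2, Mul(-1, z)))
Mul(Mul(Mul(5, Add(-2, -3)), Function('k')(2, 5)), -8) = Mul(Mul(Mul(5, Add(-2, -3)), Add(2, Mul(-1, 2))), -8) = Mul(Mul(Mul(5, -5), Add(2, -2)), -8) = Mul(Mul(-25, 0), -8) = Mul(0, -8) = 0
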